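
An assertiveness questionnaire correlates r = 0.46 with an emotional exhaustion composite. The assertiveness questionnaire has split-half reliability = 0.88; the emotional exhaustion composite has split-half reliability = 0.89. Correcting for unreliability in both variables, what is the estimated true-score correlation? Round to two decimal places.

0.52

r_true = r_obs / √(r_xx · r_yy) = 0.46 / √(0.88 × 0.89) = 0.46 / √0.7832 = 0.46 / 0.8850 ≈ 0.52.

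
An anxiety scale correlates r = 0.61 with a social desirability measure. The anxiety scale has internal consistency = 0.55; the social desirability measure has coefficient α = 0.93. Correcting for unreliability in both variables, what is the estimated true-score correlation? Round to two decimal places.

0.85

r_true = r_obs / √(r_xx · r_yy) = 0.61 / √(0.55 × 0.93) = 0.61 / √0.5115 = 0.61 / 0.7152 ≈ 0.85.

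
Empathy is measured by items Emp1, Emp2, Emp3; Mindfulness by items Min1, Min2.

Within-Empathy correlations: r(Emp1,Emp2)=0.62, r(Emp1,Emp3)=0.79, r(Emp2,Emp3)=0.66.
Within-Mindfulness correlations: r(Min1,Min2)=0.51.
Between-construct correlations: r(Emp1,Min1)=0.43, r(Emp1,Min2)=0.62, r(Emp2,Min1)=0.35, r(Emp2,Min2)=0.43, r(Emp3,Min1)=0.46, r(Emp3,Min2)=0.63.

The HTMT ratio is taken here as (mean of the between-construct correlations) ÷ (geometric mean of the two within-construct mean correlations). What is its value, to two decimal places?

Mean heterotrait r = 2.92/6 = 0.4867.
Mean within-Emp = 2.07/3 = 0.6900; mean within-Min = 0.51/1 = 0.5100.
Geometric mean = √(0.6900 × 0.5100) = 0.5932.
HTMT = 0.4867 / 0.5932 = 0.82.

0.82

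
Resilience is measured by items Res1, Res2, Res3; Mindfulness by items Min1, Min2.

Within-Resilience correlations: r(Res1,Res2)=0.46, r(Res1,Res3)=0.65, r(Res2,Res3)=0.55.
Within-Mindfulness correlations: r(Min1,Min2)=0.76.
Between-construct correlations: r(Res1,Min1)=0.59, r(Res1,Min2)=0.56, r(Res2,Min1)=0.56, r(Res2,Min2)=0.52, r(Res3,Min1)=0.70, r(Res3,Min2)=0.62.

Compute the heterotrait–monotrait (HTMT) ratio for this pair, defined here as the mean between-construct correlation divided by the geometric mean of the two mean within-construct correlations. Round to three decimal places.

0.912

Mean heterotrait r = 3.55/6 = 0.5917.
Mean within-Res = 1.66/3 = 0.5533; mean within-Min = 0.76/1 = 0.7600.
Geometric mean = √(0.5533 × 0.7600) = 0.6485.
HTMT = 0.5917 / 0.6485 = 0.912.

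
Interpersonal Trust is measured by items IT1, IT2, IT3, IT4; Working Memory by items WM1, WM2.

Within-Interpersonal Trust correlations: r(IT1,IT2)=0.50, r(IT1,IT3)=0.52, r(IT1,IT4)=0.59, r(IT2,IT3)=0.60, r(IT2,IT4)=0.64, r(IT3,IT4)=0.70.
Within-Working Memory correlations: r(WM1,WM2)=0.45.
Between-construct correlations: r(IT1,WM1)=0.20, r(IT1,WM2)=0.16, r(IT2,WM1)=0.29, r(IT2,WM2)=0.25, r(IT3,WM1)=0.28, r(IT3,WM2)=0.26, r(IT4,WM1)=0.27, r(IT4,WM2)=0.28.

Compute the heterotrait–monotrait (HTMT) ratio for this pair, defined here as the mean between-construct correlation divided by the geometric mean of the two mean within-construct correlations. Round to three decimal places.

0.482

Mean heterotrait r = 1.99/8 = 0.2488.
Mean within-IT = 3.55/6 = 0.5917; mean within-WM = 0.45/1 = 0.4500.
Geometric mean = √(0.5917 × 0.4500) = 0.5160.
HTMT = 0.2488 / 0.5160 = 0.482.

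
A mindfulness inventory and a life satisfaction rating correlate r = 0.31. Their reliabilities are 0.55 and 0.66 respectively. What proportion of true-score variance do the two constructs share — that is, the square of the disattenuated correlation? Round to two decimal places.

Disattenuated r = 0.31 / √(0.55 × 0.66) = 0.31 / 0.6025 = 0.5145.
Shared true-score variance = 0.5145² = 0.2647 ≈ 0.26.

0.26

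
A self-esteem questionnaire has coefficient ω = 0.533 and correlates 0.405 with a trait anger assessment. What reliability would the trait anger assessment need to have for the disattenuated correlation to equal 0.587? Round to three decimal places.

0.893

r_true = r_obs / √(r_xx · r_yy) ⇒ 0.587 = 0.405 / √(0.533 · r_yy).
√(0.533 · r_yy) = 0.405 / 0.587 = 0.6899; 0.533 · r_yy = 0.4760; r_yy = 0.4760 / 0.533 ≈ 0.893.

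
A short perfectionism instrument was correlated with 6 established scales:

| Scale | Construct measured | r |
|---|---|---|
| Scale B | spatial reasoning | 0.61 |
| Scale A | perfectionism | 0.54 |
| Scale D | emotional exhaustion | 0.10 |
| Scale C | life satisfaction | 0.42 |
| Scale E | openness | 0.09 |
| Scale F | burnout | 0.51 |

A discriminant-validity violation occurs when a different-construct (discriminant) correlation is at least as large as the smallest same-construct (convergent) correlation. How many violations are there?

1

Convergent (same construct = perfectionism): Scale A.
Smallest convergent = 0.54. Discriminant values: 0.61, 0.10, 0.42, 0.09, 0.51; count ≥ 0.54 → 1.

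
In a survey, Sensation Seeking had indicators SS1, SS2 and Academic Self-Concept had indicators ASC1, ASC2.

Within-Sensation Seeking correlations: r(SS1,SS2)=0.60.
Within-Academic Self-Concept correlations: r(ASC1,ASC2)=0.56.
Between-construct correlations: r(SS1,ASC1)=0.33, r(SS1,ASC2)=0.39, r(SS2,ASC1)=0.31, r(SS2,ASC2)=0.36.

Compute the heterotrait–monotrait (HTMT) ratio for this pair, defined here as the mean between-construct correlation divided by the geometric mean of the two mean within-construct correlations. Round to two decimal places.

Between-construct mean = 1.39/4 = 0.3475.
Mean within-SS = 0.60/1 = 0.6000; mean within-ASC = 0.56/1 = 0.5600.
Geometric mean = √(0.6000 × 0.5600) = 0.5797.
HTMT = 0.3475 / 0.5797 = 0.60.

0.60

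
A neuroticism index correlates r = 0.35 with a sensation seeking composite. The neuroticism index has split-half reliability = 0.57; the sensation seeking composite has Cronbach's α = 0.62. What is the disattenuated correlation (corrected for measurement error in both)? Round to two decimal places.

0.59

r_true = r_obs / √(r_xx · r_yy) = 0.35 / √(0.57 × 0.62) = 0.35 / √0.3534 = 0.35 / 0.5945 ≈ 0.59.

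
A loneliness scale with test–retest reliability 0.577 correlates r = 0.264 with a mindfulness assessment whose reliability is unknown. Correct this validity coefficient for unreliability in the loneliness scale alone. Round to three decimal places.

Single correction: r_c = r_obs / √r_xx = 0.264 / √0.577 = 0.264 / 0.7596 ≈ 0.348.

0.348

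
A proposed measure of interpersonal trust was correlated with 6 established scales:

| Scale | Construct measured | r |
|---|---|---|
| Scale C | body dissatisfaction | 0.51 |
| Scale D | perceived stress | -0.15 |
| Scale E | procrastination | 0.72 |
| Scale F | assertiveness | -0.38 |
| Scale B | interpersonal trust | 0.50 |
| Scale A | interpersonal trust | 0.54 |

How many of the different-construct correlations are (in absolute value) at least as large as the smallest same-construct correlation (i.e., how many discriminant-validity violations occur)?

2

Convergent (same construct = interpersonal trust): Scale B, Scale A.
Smallest convergent = 0.50. Discriminant |r|: 0.51, 0.15, 0.72, 0.38; count ≥ 0.50 → 2.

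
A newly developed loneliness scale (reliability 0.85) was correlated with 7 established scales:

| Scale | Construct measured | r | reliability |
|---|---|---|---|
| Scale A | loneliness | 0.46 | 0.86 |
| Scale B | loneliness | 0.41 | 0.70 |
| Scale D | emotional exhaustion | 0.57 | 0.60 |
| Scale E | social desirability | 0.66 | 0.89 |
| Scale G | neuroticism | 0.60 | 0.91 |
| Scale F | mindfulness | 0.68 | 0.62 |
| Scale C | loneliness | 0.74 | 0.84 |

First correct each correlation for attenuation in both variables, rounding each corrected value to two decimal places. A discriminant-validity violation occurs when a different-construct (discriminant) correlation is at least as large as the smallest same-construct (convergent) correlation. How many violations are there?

4

Disattenuated r (r / √(r_scale · r_new)):
  Scale A (conv): 0.46 / √(0.86·0.85) = 0.54
  Scale B (conv): 0.41 / √(0.70·0.85) = 0.53
  Scale D (disc): 0.57 / √(0.60·0.85) = 0.80
  Scale E (disc): 0.66 / √(0.89·0.85) = 0.76
  Scale G (disc): 0.60 / √(0.91·0.85) = 0.68
  Scale F (disc): 0.68 / √(0.62·0.85) = 0.94
  Scale C (conv): 0.74 / √(0.84·0.85) = 0.88
Smallest convergent = 0.53. Discriminant values: 0.80, 0.76, 0.68, 0.94; count ≥ 0.53 → 4.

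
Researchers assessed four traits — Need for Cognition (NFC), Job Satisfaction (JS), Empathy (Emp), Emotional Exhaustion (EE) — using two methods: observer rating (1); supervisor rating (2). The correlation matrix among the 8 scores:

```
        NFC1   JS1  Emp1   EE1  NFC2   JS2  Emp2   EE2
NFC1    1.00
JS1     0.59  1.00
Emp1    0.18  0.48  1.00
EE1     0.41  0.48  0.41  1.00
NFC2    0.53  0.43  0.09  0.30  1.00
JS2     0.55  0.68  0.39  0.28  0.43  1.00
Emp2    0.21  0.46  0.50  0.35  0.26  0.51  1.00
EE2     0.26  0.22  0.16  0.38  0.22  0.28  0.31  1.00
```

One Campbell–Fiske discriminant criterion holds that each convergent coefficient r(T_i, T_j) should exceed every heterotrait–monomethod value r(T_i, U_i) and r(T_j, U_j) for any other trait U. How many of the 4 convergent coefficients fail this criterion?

Convergent coefficients and their comparison sets:
NFC (methods 1·2): 0.53 vs {0.59, 0.43, 0.18, 0.26, 0.41, 0.22} → fail.
JS (methods 1·2): 0.68 vs {0.59, 0.43, 0.48, 0.51, 0.48, 0.28} → pass.
Emp (methods 1·2): 0.50 vs {0.18, 0.26, 0.48, 0.51, 0.41, 0.31} → fail.
EE (methods 1·2): 0.38 vs {0.41, 0.22, 0.48, 0.28, 0.41, 0.31} → fail.
3 of 4 fail.

3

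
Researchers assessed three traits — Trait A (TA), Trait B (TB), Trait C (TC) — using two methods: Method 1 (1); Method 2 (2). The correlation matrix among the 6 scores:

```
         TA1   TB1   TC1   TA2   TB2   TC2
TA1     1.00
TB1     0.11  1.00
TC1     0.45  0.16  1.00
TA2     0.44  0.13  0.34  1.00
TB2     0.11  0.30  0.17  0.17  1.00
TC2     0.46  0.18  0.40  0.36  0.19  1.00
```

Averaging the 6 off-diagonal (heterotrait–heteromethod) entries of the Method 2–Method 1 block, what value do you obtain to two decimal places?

0.23

HTHM values (method 2 × method 1): 0.13, 0.34, 0.11, 0.17, 0.46, 0.18; mean = 1.39/6 = 0.23.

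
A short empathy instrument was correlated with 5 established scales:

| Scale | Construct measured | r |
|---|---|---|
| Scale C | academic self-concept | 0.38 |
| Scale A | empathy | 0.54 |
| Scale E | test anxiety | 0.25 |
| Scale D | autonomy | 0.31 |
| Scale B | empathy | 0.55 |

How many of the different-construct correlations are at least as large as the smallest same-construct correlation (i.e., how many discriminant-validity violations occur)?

0

Convergent (same construct = empathy): Scale A, Scale B.
Smallest convergent = 0.54. Discriminant values: 0.38, 0.25, 0.31; count ≥ 0.54 → 0.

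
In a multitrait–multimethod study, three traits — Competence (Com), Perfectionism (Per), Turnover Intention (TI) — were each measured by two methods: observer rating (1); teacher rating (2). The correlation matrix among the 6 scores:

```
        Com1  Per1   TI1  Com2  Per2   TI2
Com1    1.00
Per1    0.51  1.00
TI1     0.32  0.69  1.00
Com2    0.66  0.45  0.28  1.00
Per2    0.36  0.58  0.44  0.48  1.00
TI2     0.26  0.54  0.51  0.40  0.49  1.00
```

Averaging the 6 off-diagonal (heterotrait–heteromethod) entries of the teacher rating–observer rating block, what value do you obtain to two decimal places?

HTHM values (method 2 × method 1): 0.45, 0.28, 0.36, 0.44, 0.26, 0.54; mean = 2.33/6 = 0.39.

0.39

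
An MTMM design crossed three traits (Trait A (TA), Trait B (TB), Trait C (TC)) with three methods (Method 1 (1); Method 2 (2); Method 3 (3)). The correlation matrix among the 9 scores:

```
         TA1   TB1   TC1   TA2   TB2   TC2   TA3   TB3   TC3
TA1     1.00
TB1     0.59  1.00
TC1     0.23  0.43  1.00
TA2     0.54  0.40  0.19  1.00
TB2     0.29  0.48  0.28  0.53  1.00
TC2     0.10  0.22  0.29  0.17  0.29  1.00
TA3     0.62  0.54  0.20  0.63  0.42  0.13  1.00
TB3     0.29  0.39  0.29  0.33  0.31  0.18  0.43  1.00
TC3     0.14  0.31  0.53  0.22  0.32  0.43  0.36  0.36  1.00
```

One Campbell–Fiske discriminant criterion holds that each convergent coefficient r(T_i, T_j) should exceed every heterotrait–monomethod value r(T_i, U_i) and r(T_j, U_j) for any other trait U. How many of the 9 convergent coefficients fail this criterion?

5

Each convergent coefficient versus the relevant comparison correlations:
TA (methods 1·2): 0.54 vs {0.59, 0.53, 0.23, 0.17} → fail.
TA (methods 1·3): 0.62 vs {0.59, 0.43, 0.23, 0.36} → pass.
TA (methods 2·3): 0.63 vs {0.53, 0.43, 0.17, 0.36} → pass.
TB (methods 1·2): 0.48 vs {0.59, 0.53, 0.43, 0.29} → fail.
TB (methods 1·3): 0.39 vs {0.59, 0.43, 0.43, 0.36} → fail.
TB (methods 2·3): 0.31 vs {0.53, 0.43, 0.29, 0.36} → fail.
TC (methods 1·2): 0.29 vs {0.23, 0.17, 0.43, 0.29} → fail.
TC (methods 1·3): 0.53 vs {0.23, 0.36, 0.43, 0.36} → pass.
TC (methods 2·3): 0.43 vs {0.17, 0.36, 0.29, 0.36} → pass.
5 of 9 fail.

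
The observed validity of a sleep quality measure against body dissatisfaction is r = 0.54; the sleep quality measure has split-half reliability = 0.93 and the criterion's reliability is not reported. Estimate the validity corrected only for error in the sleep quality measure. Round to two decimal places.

0.56

Single correction: r_c = r_obs / √r_xx = 0.54 / √0.93 = 0.54 / 0.9644 ≈ 0.56.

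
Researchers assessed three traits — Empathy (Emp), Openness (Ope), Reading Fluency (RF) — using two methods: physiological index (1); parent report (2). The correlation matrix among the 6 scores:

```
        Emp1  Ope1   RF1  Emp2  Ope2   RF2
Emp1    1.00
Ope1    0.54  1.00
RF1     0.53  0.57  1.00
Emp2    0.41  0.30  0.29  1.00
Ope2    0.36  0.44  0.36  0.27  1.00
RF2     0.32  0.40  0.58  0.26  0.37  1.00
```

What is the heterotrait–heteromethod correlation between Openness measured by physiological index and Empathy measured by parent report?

0.30

Different traits and methods: r(Ope1, Emp2) = 0.30.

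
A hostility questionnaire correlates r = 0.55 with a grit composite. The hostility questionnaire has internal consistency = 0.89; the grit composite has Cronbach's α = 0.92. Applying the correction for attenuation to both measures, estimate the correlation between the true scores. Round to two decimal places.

r_true = r_obs / √(r_xx · r_yy) = 0.55 / √(0.89 × 0.92) = 0.55 / √0.8188 = 0.55 / 0.9049 ≈ 0.61.

0.61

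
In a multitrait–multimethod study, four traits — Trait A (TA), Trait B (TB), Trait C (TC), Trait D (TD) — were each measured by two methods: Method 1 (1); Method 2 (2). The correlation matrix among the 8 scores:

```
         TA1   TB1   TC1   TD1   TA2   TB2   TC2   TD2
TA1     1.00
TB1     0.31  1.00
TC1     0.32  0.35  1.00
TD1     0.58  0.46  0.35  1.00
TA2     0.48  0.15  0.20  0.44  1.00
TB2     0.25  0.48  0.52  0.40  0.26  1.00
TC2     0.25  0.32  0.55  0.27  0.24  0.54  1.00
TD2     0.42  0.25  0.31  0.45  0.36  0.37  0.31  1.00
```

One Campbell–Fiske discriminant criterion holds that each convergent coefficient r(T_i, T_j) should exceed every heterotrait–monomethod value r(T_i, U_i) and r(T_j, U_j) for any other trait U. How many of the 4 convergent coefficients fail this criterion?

Checking each validity diagonal entry against its comparison values:
TA (methods 1·2): 0.48 vs {0.31, 0.26, 0.32, 0.24, 0.58, 0.36} → fail.
TB (methods 1·2): 0.48 vs {0.31, 0.26, 0.35, 0.54, 0.46, 0.37} → fail.
TC (methods 1·2): 0.55 vs {0.32, 0.24, 0.35, 0.54, 0.35, 0.31} → pass.
TD (methods 1·2): 0.45 vs {0.58, 0.36, 0.46, 0.37, 0.35, 0.31} → fail.
3 of 4 fail.

3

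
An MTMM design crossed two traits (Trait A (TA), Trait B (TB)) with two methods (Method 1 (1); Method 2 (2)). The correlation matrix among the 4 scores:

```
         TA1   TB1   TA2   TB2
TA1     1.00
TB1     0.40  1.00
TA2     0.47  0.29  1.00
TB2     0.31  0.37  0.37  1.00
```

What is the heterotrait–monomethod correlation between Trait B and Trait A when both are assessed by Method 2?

0.37

Different traits, same method: r(TB2, TA2) = 0.37.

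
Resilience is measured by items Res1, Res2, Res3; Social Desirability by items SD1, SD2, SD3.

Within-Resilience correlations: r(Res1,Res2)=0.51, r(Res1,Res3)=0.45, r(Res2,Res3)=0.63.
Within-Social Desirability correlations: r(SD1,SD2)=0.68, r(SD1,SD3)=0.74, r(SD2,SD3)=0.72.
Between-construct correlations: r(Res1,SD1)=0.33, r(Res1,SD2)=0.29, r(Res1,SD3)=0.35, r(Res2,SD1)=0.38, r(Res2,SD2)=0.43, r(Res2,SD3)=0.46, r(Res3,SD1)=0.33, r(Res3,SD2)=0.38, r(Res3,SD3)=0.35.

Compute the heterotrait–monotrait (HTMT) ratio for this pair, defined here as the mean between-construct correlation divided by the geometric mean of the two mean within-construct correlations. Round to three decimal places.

Mean between = 3.30/9 = 0.3667.
Mean within-Res = 1.59/3 = 0.5300; mean within-SD = 2.14/3 = 0.7133.
Geometric mean = √(0.5300 × 0.7133) = 0.6149.
HTMT = 0.3667 / 0.6149 = 0.596.

0.596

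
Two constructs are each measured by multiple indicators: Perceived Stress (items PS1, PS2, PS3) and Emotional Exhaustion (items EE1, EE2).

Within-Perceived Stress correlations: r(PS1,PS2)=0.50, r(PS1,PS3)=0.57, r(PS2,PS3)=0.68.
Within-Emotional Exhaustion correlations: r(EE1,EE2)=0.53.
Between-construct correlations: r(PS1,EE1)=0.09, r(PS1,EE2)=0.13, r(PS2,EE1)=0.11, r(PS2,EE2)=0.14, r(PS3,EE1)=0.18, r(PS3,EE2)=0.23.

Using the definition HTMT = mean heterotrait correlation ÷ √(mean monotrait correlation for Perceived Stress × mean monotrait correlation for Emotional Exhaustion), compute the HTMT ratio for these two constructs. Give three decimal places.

Between-construct mean = 0.88/6 = 0.1467.
Mean within-PS = 1.75/3 = 0.5833; mean within-EE = 0.53/1 = 0.5300.
Geometric mean = √(0.5833 × 0.5300) = 0.5560.
HTMT = 0.1467 / 0.5560 = 0.264.

0.264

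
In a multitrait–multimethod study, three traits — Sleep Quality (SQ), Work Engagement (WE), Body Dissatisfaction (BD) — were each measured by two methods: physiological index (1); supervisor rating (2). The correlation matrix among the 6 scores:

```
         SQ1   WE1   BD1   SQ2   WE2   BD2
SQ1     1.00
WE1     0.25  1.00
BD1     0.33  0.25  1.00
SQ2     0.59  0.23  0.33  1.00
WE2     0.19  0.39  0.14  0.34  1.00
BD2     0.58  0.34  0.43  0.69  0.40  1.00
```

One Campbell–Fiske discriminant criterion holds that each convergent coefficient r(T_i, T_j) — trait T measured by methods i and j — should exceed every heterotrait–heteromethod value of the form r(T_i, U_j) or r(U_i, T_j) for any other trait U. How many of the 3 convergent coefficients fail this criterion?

Checking each validity diagonal entry against its comparison values:
SQ (methods 1·2): 0.59 vs {0.19, 0.23, 0.58, 0.33} → pass.
WE (methods 1·2): 0.39 vs {0.23, 0.19, 0.34, 0.14} → pass.
BD (methods 1·2): 0.43 vs {0.33, 0.58, 0.14, 0.34} → fail.
1 of 3 fail.

1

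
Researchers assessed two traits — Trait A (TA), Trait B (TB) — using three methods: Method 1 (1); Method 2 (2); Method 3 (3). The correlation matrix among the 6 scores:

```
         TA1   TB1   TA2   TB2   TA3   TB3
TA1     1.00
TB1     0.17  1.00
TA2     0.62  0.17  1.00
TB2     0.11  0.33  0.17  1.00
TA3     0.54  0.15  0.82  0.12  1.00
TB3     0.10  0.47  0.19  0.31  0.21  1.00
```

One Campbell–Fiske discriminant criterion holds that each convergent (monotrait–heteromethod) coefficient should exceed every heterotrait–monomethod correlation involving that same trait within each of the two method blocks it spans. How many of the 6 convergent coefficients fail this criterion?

0

Checking each validity diagonal entry against its comparison values:
TA (methods 1·2): 0.62 vs {0.17, 0.17} → pass.
TA (methods 1·3): 0.54 vs {0.17, 0.21} → pass.
TA (methods 2·3): 0.82 vs {0.17, 0.21} → pass.
TB (methods 1·2): 0.33 vs {0.17, 0.17} → pass.
TB (methods 1·3): 0.47 vs {0.17, 0.21} → pass.
TB (methods 2·3): 0.31 vs {0.17, 0.21} → pass.
0 of 6 fail.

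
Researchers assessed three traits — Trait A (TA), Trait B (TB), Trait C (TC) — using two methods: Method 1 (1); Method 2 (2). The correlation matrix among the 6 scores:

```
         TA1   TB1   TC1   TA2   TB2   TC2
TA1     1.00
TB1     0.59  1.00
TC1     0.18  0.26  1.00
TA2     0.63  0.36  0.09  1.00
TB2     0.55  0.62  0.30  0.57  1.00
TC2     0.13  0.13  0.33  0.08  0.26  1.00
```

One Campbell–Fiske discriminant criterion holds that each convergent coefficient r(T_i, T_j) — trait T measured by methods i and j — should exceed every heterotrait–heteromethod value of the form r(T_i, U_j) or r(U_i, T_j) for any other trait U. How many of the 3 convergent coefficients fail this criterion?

Convergent coefficients and their comparison sets:
TA (methods 1·2): 0.63 vs {0.55, 0.36, 0.13, 0.09} → pass.
TB (methods 1·2): 0.62 vs {0.36, 0.55, 0.13, 0.30} → pass.
TC (methods 1·2): 0.33 vs {0.09, 0.13, 0.30, 0.13} → pass.
0 of 3 fail.

0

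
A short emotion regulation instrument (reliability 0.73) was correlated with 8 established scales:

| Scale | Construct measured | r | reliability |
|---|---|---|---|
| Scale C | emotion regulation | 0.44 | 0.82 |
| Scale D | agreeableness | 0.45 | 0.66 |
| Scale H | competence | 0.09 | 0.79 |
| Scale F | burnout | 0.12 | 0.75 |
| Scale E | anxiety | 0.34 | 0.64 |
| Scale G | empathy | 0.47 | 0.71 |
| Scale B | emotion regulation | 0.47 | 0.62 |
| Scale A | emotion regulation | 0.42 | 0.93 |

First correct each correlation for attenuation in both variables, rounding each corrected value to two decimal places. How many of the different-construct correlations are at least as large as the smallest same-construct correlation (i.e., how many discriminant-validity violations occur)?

2

Disattenuated r (r / √(r_scale · r_new)):
  Scale C (conv): 0.44 / √(0.82·0.73) = 0.57
  Scale D (disc): 0.45 / √(0.66·0.73) = 0.65
  Scale H (disc): 0.09 / √(0.79·0.73) = 0.12
  Scale F (disc): 0.12 / √(0.75·0.73) = 0.16
  Scale E (disc): 0.34 / √(0.64·0.73) = 0.50
  Scale G (disc): 0.47 / √(0.71·0.73) = 0.65
  Scale B (conv): 0.47 / √(0.62·0.73) = 0.70
  Scale A (conv): 0.42 / √(0.93·0.73) = 0.51
Smallest convergent = 0.51. Discriminant values: 0.65, 0.12, 0.16, 0.50, 0.65; count ≥ 0.51 → 2.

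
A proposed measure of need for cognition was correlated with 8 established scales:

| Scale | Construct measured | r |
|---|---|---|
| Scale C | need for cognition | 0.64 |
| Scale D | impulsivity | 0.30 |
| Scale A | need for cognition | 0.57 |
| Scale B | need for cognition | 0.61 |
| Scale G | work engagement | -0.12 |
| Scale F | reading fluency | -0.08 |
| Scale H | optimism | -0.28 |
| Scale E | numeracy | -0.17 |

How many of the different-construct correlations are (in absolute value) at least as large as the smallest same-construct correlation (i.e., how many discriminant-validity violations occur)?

0

Convergent (same construct = need for cognition): Scale C, Scale A, Scale B.
Smallest convergent = 0.57. Discriminant |r|: 0.30, 0.12, 0.08, 0.28, 0.17; count ≥ 0.57 → 0.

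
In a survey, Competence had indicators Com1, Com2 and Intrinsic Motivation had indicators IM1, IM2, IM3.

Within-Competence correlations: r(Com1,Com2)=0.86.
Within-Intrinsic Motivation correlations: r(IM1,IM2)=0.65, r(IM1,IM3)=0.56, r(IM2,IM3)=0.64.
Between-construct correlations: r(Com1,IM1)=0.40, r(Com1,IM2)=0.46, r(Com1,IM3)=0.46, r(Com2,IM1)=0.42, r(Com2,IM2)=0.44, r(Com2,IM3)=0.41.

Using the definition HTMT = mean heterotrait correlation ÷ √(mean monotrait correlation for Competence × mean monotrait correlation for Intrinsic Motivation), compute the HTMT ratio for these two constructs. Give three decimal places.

0.593

Between-construct mean = 2.59/6 = 0.4317.
Mean within-Com = 0.86/1 = 0.8600; mean within-IM = 1.85/3 = 0.6167.
Geometric mean = √(0.8600 × 0.6167) = 0.7283.
HTMT = 0.4317 / 0.7283 = 0.593.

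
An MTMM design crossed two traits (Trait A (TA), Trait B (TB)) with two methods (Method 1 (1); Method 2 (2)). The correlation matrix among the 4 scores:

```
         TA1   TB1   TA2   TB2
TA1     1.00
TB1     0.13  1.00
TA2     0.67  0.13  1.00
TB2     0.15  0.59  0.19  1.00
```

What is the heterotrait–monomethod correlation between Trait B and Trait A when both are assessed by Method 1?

Different traits, same method: r(TB1, TA1) = 0.13.

0.13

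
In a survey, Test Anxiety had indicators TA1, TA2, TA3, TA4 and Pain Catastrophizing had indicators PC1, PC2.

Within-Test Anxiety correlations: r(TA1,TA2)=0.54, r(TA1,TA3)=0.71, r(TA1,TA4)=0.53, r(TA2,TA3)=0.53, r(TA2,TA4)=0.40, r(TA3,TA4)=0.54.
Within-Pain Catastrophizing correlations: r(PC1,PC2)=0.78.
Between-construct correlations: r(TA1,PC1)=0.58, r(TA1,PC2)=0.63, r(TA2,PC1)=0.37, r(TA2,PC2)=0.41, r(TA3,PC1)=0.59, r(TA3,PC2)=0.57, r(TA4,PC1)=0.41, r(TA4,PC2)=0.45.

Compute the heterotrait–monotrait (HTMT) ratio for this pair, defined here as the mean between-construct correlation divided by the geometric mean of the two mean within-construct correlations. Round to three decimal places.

Mean heterotrait r = 4.01/8 = 0.5013.
Mean within-TA = 3.25/6 = 0.5417; mean within-PC = 0.78/1 = 0.7800.
Geometric mean = √(0.5417 × 0.7800) = 0.6500.
HTMT = 0.5013 / 0.6500 = 0.771.

0.771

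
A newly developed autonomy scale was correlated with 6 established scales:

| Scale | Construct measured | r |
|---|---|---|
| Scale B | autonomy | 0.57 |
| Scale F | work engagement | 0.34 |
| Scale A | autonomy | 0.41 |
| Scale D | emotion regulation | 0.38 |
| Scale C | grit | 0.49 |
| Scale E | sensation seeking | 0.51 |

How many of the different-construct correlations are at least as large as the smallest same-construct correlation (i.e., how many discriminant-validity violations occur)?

Convergent (same construct = autonomy): Scale B, Scale A.
Smallest convergent = 0.41. Discriminant values: 0.34, 0.38, 0.49, 0.51; count ≥ 0.41 → 2.

2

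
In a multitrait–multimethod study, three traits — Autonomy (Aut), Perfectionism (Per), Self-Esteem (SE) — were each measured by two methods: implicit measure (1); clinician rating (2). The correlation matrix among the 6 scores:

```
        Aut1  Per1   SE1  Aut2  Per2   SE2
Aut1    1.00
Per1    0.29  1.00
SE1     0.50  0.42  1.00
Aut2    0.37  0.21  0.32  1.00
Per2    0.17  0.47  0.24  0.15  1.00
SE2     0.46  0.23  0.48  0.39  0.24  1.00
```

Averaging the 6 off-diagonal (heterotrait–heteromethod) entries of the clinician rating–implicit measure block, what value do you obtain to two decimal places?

0.27

HTHM values (method 2 × method 1): 0.21, 0.32, 0.17, 0.24, 0.46, 0.23; mean = 1.63/6 = 0.27.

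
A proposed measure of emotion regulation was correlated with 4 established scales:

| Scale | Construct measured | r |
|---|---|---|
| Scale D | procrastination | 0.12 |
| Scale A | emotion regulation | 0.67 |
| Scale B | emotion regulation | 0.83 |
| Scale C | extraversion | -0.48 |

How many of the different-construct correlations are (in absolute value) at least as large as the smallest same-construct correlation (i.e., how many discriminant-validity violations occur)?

0

Convergent (same construct = emotion regulation): Scale A, Scale B.
Smallest convergent = 0.67. Discriminant |r|: 0.12, 0.48; count ≥ 0.67 → 0.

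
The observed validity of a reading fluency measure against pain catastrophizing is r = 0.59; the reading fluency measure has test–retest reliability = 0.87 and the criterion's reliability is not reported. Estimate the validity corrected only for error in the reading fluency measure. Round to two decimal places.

0.63

Single correction: r_c = r_obs / √r_xx = 0.59 / √0.87 = 0.59 / 0.9327 ≈ 0.63.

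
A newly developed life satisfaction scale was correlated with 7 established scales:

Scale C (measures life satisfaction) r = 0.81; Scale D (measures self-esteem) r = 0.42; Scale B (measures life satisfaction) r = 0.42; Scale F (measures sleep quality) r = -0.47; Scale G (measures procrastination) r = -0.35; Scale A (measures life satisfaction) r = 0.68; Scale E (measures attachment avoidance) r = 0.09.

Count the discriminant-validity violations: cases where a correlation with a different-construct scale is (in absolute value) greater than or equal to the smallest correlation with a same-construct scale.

2

Convergent (same construct = life satisfaction): Scale C, Scale B, Scale A.
Smallest convergent = 0.42. Discriminant |r|: 0.42, 0.47, 0.35, 0.09; count ≥ 0.42 → 2.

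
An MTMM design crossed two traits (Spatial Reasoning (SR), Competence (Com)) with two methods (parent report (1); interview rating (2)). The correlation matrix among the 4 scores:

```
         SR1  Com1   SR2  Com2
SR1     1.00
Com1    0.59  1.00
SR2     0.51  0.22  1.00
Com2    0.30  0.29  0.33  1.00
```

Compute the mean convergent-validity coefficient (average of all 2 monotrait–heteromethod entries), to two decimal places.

0.40

Convergent values: 0.51, 0.29; mean = 0.80/2 = 0.40.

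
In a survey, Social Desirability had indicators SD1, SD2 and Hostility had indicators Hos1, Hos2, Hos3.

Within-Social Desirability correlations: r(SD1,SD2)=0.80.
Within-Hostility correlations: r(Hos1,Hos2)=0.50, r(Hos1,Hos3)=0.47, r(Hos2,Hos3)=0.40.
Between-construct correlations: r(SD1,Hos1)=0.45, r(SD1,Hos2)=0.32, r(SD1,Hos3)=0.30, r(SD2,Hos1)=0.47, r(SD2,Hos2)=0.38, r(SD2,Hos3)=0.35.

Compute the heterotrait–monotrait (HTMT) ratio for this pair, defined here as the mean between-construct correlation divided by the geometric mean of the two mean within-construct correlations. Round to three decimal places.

0.626

Mean heterotrait r = 2.27/6 = 0.3783.
Mean within-SD = 0.80/1 = 0.8000; mean within-Hos = 1.37/3 = 0.4567.
Geometric mean = √(0.8000 × 0.4567) = 0.6045.
HTMT = 0.3783 / 0.6045 = 0.626.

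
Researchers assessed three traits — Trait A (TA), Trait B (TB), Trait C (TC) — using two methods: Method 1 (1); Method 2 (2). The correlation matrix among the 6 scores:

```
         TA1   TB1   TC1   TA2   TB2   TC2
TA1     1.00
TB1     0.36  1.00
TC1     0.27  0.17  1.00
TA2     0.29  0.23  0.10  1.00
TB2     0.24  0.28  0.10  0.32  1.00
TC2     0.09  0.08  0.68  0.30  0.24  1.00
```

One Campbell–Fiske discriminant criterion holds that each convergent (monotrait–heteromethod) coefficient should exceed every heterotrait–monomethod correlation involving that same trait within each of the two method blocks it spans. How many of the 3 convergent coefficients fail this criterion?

Convergent coefficients and their comparison sets:
TA (methods 1·2): 0.29 vs {0.36, 0.32, 0.27, 0.30} → fail.
TB (methods 1·2): 0.28 vs {0.36, 0.32, 0.17, 0.24} → fail.
TC (methods 1·2): 0.68 vs {0.27, 0.30, 0.17, 0.24} → pass.
2 of 3 fail.

2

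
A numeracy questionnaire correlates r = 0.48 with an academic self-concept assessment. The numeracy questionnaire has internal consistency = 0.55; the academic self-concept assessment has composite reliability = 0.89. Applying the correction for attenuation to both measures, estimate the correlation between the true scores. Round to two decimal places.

r_true = r_obs / √(r_xx · r_yy) = 0.48 / √(0.55 × 0.89) = 0.48 / √0.4895 = 0.48 / 0.6996 ≈ 0.69.

0.69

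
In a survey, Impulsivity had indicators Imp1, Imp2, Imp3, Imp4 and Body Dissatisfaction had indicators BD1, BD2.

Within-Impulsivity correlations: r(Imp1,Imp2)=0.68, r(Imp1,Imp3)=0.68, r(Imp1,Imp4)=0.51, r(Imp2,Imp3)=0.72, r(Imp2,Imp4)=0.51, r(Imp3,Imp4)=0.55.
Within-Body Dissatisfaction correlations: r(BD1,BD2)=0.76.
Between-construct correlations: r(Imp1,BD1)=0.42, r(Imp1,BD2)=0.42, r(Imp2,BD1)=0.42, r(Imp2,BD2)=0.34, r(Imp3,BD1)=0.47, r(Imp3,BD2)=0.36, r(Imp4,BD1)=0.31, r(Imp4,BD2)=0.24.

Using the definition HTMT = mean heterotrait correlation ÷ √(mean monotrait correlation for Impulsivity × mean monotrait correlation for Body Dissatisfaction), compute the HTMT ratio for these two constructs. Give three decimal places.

Between-construct mean = 2.98/8 = 0.3725.
Mean within-Imp = 3.65/6 = 0.6083; mean within-BD = 0.76/1 = 0.7600.
Geometric mean = √(0.6083 × 0.7600) = 0.6799.
HTMT = 0.3725 / 0.6799 = 0.548.

0.548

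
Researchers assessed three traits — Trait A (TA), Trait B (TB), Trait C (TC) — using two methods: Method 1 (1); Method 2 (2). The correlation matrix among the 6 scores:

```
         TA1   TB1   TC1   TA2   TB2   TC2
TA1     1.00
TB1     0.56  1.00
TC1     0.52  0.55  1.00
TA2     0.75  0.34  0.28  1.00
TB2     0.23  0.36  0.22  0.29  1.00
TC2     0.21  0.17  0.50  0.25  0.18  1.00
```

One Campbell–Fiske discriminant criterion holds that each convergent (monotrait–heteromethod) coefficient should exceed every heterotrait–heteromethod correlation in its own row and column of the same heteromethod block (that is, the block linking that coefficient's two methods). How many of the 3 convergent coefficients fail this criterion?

Convergent coefficients and their comparison sets:
TA (methods 1·2): 0.75 vs {0.23, 0.34, 0.21, 0.28} → pass.
TB (methods 1·2): 0.36 vs {0.34, 0.23, 0.17, 0.22} → pass.
TC (methods 1·2): 0.50 vs {0.28, 0.21, 0.22, 0.17} → pass.
0 of 3 fail.

0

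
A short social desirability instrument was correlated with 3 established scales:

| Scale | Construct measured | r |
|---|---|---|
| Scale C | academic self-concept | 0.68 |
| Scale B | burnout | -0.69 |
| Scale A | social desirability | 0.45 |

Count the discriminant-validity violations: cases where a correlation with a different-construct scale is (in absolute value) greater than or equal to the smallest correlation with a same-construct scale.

2

Convergent (same construct = social desirability): Scale A.
Smallest convergent = 0.45. Discriminant |r|: 0.68, 0.69; count ≥ 0.45 → 2.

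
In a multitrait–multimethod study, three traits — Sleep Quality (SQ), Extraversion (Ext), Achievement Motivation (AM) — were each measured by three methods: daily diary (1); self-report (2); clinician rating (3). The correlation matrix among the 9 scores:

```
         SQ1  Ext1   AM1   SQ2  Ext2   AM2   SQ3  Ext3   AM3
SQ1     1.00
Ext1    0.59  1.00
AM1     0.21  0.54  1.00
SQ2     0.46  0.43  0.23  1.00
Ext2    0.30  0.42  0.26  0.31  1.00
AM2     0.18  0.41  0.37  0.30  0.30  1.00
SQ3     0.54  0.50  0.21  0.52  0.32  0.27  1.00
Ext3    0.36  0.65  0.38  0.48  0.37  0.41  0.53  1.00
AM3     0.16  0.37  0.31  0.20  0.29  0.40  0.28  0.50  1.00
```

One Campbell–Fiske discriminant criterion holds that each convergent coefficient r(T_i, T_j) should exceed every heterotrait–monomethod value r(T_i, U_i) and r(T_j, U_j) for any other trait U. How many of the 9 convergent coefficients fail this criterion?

Convergent coefficients and their comparison sets:
SQ (methods 1·2): 0.46 vs {0.59, 0.31, 0.21, 0.30} → fail.
SQ (methods 1·3): 0.54 vs {0.59, 0.53, 0.21, 0.28} → fail.
SQ (methods 2·3): 0.52 vs {0.31, 0.53, 0.30, 0.28} → fail.
Ext (methods 1·2): 0.42 vs {0.59, 0.31, 0.54, 0.30} → fail.
Ext (methods 1·3): 0.65 vs {0.59, 0.53, 0.54, 0.50} → pass.
Ext (methods 2·3): 0.37 vs {0.31, 0.53, 0.30, 0.50} → fail.
AM (methods 1·2): 0.37 vs {0.21, 0.30, 0.54, 0.30} → fail.
AM (methods 1·3): 0.31 vs {0.21, 0.28, 0.54, 0.50} → fail.
AM (methods 2·3): 0.40 vs {0.30, 0.28, 0.30, 0.50} → fail.
8 of 9 fail.

8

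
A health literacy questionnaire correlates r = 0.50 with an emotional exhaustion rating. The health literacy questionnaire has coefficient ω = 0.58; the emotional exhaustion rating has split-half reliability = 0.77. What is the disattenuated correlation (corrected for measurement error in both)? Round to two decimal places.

0.75

r_true = r_obs / √(r_xx · r_yy) = 0.50 / √(0.58 × 0.77) = 0.50 / √0.4466 = 0.50 / 0.6683 ≈ 0.75.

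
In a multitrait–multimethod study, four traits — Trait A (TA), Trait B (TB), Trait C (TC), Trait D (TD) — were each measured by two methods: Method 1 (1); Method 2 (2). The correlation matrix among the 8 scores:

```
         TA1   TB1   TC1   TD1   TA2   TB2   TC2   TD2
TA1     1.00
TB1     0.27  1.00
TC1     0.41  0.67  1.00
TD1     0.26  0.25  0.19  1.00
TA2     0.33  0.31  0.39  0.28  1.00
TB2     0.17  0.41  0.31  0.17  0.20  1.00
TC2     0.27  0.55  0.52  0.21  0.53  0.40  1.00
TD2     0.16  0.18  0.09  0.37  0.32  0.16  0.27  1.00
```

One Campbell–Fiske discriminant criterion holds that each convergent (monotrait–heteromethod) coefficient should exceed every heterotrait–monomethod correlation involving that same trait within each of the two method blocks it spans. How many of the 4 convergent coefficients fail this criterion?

Convergent coefficients and their comparison sets:
TA (methods 1·2): 0.33 vs {0.27, 0.20, 0.41, 0.53, 0.26, 0.32} → fail.
TB (methods 1·2): 0.41 vs {0.27, 0.20, 0.67, 0.40, 0.25, 0.16} → fail.
TC (methods 1·2): 0.52 vs {0.41, 0.53, 0.67, 0.40, 0.19, 0.27} → fail.
TD (methods 1·2): 0.37 vs {0.26, 0.32, 0.25, 0.16, 0.19, 0.27} → pass.
3 of 4 fail.

3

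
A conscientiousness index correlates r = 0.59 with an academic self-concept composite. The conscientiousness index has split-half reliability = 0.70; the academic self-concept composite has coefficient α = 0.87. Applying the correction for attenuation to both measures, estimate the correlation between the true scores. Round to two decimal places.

0.76

r_true = r_obs / √(r_xx · r_yy) = 0.59 / √(0.70 × 0.87) = 0.59 / √0.6090 = 0.59 / 0.7804 ≈ 0.76.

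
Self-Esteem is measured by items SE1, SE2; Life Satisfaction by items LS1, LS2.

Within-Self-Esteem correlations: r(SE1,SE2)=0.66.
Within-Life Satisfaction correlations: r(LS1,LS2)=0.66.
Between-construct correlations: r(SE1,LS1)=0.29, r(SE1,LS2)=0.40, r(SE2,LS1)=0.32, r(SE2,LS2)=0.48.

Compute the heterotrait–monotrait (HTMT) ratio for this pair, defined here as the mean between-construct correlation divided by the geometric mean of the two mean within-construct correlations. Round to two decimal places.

0.56

Mean heterotrait r = 1.49/4 = 0.3725.
Mean within-SE = 0.66/1 = 0.6600; mean within-LS = 0.66/1 = 0.6600.
Geometric mean = √(0.6600 × 0.6600) = 0.6600.
HTMT = 0.3725 / 0.6600 = 0.56.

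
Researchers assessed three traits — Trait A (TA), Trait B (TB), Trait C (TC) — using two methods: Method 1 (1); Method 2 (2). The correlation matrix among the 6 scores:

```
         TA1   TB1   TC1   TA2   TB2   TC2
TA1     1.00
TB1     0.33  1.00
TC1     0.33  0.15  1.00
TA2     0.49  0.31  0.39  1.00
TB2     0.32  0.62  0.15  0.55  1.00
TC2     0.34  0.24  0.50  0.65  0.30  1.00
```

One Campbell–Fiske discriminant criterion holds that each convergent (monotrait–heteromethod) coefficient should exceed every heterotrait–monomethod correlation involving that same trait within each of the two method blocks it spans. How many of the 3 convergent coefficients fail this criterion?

Checking each validity diagonal entry against its comparison values:
TA (methods 1·2): 0.49 vs {0.33, 0.55, 0.33, 0.65} → fail.
TB (methods 1·2): 0.62 vs {0.33, 0.55, 0.15, 0.30} → pass.
TC (methods 1·2): 0.50 vs {0.33, 0.65, 0.15, 0.30} → fail.
2 of 3 fail.

2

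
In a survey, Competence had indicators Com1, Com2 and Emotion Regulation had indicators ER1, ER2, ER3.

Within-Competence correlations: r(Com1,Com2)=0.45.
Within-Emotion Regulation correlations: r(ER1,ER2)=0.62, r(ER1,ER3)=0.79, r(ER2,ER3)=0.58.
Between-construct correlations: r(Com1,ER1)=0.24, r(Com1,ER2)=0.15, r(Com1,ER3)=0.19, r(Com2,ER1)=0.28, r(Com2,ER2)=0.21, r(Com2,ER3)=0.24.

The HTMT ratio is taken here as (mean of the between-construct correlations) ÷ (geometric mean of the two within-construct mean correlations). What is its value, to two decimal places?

0.40

Between-construct mean = 1.31/6 = 0.2183.
Mean within-Com = 0.45/1 = 0.4500; mean within-ER = 1.99/3 = 0.6633.
Geometric mean = √(0.4500 × 0.6633) = 0.5463.
HTMT = 0.2183 / 0.5463 = 0.40.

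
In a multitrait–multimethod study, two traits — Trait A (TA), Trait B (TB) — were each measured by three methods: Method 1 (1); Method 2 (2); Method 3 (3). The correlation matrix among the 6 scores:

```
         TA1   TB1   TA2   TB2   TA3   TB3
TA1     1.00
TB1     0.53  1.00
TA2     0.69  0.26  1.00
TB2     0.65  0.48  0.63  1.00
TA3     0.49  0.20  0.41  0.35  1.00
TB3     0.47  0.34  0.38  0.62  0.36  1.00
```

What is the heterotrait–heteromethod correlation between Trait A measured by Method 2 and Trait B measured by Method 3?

0.38

Different traits and methods: r(TA2, TB3) = 0.38.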